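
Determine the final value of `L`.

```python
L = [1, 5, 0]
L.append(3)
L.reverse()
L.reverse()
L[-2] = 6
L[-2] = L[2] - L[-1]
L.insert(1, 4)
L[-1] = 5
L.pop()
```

[1, 4, 5, 3]

append 3 → [1, 5, 0, 3]
reverse → [3, 0, 5, 1]
reverse → [1, 5, 0, 3]
L[-2] = 6 → [1, 5, 6, 3]
L[-2] = L[2]-L[-1] = 6-3 = 3 → [1, 5, 3, 3]
insert 4 at 1 → [1, 4, 5, 3, 3]
L[-1] = 5 → [1, 4, 5, 3, 5]
pop() removes 5 → [1, 4, 5, 3]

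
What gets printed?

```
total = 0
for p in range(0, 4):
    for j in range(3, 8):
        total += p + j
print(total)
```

p=0,j=3: total = 0+3 = 3
p=0,j=4: total = 3+4 = 7
p=0,j=5: total = 7+5 = 12
p=0,j=6: total = 12+6 = 18
p=0,j=7: total = 18+7 = 25
p=1,j=3: total = 25+4 = 29
p=1,j=4: total = 29+5 = 34
p=1,j=5: total = 34+6 = 40
p=1,j=6: total = 40+7 = 47
p=1,j=7: total = 47+8 = 55
p=2,j=3: total = 55+5 = 60
p=2,j=4: total = 60+6 = 66
p=2,j=5: total = 66+7 = 73
p=2,j=6: total = 73+8 = 81
p=2,j=7: total = 81+9 = 90
p=3,j=3: total = 90+6 = 96
p=3,j=4: total = 96+7 = 103
p=3,j=5: total = 103+8 = 111
p=3,j=6: total = 111+9 = 120
p=3,j=7: total = 120+10 = 130

130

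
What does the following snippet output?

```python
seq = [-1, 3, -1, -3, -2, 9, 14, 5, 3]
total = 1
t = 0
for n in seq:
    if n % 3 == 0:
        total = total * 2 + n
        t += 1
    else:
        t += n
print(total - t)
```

30

n=-1: not %3==0; t=-1
n=3: %3==0, total = 1*2+3 = 5; t=0
n=-1: not %3==0; t=-1
n=-3: %3==0, total = 5*2+(-3) = 7; t=0
n=-2: not %3==0; t=-2
n=9: %3==0, total = 7*2+9 = 23; t=-1
n=14: not %3==0; t=13
n=5: not %3==0; t=18
n=3: %3==0, total = 23*2+3 = 49; t=19
total-t = 49-19 = 30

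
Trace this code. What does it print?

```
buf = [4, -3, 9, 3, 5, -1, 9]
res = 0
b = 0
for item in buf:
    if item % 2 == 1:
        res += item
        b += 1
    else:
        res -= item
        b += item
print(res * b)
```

item=4: not odd, res = 0-4 = -4; b=4
item=-3: odd, res = (-4)+(-3) = -7; b=5
item=9: odd, res = (-7)+9 = 2; b=6
item=3: odd, res = 2+3 = 5; b=7
item=5: odd, res = 5+5 = 10; b=8
item=-1: odd, res = 10+(-1) = 9; b=9
item=9: odd, res = 9+9 = 18; b=10
res*b = 18*10 = 180

180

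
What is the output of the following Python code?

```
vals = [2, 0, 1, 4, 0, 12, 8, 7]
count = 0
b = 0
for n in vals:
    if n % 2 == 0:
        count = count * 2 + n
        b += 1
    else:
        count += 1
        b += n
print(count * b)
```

n=2: even, count = 0*2+2 = 2; b=1
n=0: even, count = 2*2+0 = 4; b=2
n=1: not even, count = 4+1 = 5; b=3
n=4: even, count = 5*2+4 = 14; b=4
n=0: even, count = 14*2+0 = 28; b=5
n=12: even, count = 28*2+12 = 68; b=6
n=8: even, count = 68*2+8 = 144; b=7
n=7: not even, count = 144+1 = 145; b=14
count*b = 145*14 = 2030

2030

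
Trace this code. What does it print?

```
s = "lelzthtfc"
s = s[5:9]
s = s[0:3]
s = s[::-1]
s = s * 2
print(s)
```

slice [5:9] → 'htfc'
slice [0:3] → 'htf'
reverse → 'fth'
repeat ×2 → 'fthfth'

fthfth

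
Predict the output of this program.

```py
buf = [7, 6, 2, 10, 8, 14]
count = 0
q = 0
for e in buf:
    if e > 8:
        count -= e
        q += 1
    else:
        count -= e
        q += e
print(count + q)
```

e=7: not >8, count = 0-7 = -7; q=7
e=6: not >8, count = (-7)-6 = -13; q=13
e=2: not >8, count = (-13)-2 = -15; q=15
e=10: >8, count = (-15)-10 = -25; q=16
e=8: not >8, count = (-25)-8 = -33; q=24
e=14: >8, count = (-33)-14 = -47; q=25
count+q = (-47)+25 = -22

-22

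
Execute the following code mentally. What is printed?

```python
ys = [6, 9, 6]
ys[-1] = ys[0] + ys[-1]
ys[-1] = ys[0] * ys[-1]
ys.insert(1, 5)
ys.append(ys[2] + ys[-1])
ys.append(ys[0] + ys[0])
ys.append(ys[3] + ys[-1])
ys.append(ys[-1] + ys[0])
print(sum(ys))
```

359

ys[-1] = ys[0]+ys[-1] = 6+6 = 12 → [6, 9, 12]
ys[-1] = ys[0]*ys[-1] = 6*12 = 72 → [6, 9, 72]
insert 5 at 1 → [6, 5, 9, 72]
append ys[2]+ys[-1] = 9+72 = 81 → [6, 5, 9, 72, 81]
append ys[0]+ys[0] = 6+6 = 12 → [6, 5, 9, 72, 81, 12]
append ys[3]+ys[-1] = 72+12 = 84 → [6, 5, 9, 72, 81, 12, 84]
append ys[-1]+ys[0] = 84+6 = 90 → [6, 5, 9, 72, 81, 12, 84, 90]
sum = 359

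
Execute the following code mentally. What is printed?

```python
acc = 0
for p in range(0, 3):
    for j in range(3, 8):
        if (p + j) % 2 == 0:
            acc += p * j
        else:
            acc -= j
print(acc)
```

p=0,j=3: odd sum, acc = 0-3 = -3
p=0,j=4: even sum, acc = (-3)+0 = -3
p=0,j=5: odd sum, acc = (-3)-5 = -8
p=0,j=6: even sum, acc = (-8)+0 = -8
p=0,j=7: odd sum, acc = (-8)-7 = -15
p=1,j=3: even sum, acc = (-15)+3 = -12
p=1,j=4: odd sum, acc = (-12)-4 = -16
p=1,j=5: even sum, acc = (-16)+5 = -11
p=1,j=6: odd sum, acc = (-11)-6 = -17
p=1,j=7: even sum, acc = (-17)+7 = -10
p=2,j=3: odd sum, acc = (-10)-3 = -13
p=2,j=4: even sum, acc = (-13)+8 = -5
p=2,j=5: odd sum, acc = (-5)-5 = -10
p=2,j=6: even sum, acc = (-10)+12 = 2
p=2,j=7: odd sum, acc = 2-7 = -5

-5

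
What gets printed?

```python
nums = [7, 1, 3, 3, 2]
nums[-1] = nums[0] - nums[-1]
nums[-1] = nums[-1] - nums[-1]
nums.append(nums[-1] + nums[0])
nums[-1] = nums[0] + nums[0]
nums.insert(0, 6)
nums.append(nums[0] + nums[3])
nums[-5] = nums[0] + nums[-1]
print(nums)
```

[6, 7, 1, 15, 3, 0, 14, 9]

nums[-1] = nums[0]-nums[-1] = 7-2 = 5 → [7, 1, 3, 3, 5]
nums[-1] = nums[-1]-nums[-1] = 5-5 = 0 → [7, 1, 3, 3, 0]
append nums[-1]+nums[0] = 0+7 = 7 → [7, 1, 3, 3, 0, 7]
nums[-1] = nums[0]+nums[0] = 7+7 = 14 → [7, 1, 3, 3, 0, 14]
insert 6 at 0 → [6, 7, 1, 3, 3, 0, 14]
append nums[0]+nums[3] = 6+3 = 9 → [6, 7, 1, 3, 3, 0, 14, 9]
nums[-5] = nums[0]+nums[-1] = 6+9 = 15 → [6, 7, 1, 15, 3, 0, 14, 9]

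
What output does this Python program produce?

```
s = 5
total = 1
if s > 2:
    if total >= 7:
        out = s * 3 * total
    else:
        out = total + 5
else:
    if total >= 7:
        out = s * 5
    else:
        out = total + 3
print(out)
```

s=5, total=1
s > 2 is True; total >= 7 is False
→ out = total + 5 = 6

6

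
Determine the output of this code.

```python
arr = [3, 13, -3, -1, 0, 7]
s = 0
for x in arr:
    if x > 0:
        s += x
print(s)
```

23

x=3: >0, s = 0+3 = 3
x=13: >0, s = 3+13 = 16
x=-3: not >0
x=-1: not >0
x=0: not >0
x=7: >0, s = 16+7 = 23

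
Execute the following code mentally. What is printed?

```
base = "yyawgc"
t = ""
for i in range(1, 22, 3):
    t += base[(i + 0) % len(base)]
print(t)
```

i=1: add base[1]='y' → 'y'
i=4: add base[4]='g' → 'yg'
i=7: add base[1]='y' → 'ygy'
i=10: add base[4]='g' → 'ygyg'
i=13: add base[1]='y' → 'ygygy'
i=16: add base[4]='g' → 'ygygyg'
i=19: add base[1]='y' → 'ygygygy'

ygygygy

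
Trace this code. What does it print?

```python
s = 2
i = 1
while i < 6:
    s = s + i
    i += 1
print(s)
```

i=1: s = 2+1 = 3
i=2: s = 3+2 = 5
i=3: s = 5+3 = 8
i=4: s = 8+4 = 12
i=5: s = 12+5 = 17

17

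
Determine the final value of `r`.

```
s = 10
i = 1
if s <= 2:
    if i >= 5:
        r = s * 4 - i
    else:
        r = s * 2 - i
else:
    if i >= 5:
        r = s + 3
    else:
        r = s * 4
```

s=10, i=1
s <= 2 is False; i >= 5 is False
→ r = s * 4 = 40

40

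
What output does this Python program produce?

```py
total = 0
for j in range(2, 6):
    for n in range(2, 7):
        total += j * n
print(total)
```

j=2,n=2: total = 0+4 = 4
j=2,n=3: total = 4+6 = 10
j=2,n=4: total = 10+8 = 18
j=2,n=5: total = 18+10 = 28
j=2,n=6: total = 28+12 = 40
j=3,n=2: total = 40+6 = 46
j=3,n=3: total = 46+9 = 55
j=3,n=4: total = 55+12 = 67
j=3,n=5: total = 67+15 = 82
j=3,n=6: total = 82+18 = 100
j=4,n=2: total = 100+8 = 108
j=4,n=3: total = 108+12 = 120
j=4,n=4: total = 120+16 = 136
j=4,n=5: total = 136+20 = 156
j=4,n=6: total = 156+24 = 180
j=5,n=2: total = 180+10 = 190
j=5,n=3: total = 190+15 = 205
j=5,n=4: total = 205+20 = 225
j=5,n=5: total = 225+25 = 250
j=5,n=6: total = 250+30 = 280

280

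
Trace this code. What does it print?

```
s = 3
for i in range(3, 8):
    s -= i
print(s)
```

i=3: s = 3-3 = 0
i=4: s = 0-4 = -4
i=5: s = (-4)-5 = -9
i=6: s = (-9)-6 = -15
i=7: s = (-15)-7 = -22

-22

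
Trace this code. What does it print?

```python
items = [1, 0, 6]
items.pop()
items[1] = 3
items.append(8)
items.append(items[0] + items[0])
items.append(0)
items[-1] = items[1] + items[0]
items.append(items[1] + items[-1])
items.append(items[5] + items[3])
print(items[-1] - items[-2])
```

pop() removes 6 → [1, 0]
items[1] = 3 → [1, 3]
append 8 → [1, 3, 8]
append items[0]+items[0] = 1+1 = 2 → [1, 3, 8, 2]
append 0 → [1, 3, 8, 2, 0]
items[-1] = items[1]+items[0] = 3+1 = 4 → [1, 3, 8, 2, 4]
append items[1]+items[-1] = 3+4 = 7 → [1, 3, 8, 2, 4, 7]
append items[5]+items[3] = 7+2 = 9 → [1, 3, 8, 2, 4, 7, 9]
items[-1]-items[-2] = 9-7 = 2

2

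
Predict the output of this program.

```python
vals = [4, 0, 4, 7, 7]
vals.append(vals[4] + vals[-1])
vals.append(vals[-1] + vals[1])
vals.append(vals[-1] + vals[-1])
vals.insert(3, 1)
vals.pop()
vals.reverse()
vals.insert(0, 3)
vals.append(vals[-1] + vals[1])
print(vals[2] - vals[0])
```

11

append vals[4]+vals[-1] = 7+7 = 14 → [4, 0, 4, 7, 7, 14]
append vals[-1]+vals[1] = 14+0 = 14 → [4, 0, 4, 7, 7, 14, 14]
append vals[-1]+vals[-1] = 14+14 = 28 → [4, 0, 4, 7, 7, 14, 14, 28]
insert 1 at 3 → [4, 0, 4, 1, 7, 7, 14, 14, 28]
pop() removes 28 → [4, 0, 4, 1, 7, 7, 14, 14]
reverse → [14, 14, 7, 7, 1, 4, 0, 4]
insert 3 at 0 → [3, 14, 14, 7, 7, 1, 4, 0, 4]
append vals[-1]+vals[1] = 4+14 = 18 → [3, 14, 14, 7, 7, 1, 4, 0, 4, 18]
vals[2]-vals[0] = 14-3 = 11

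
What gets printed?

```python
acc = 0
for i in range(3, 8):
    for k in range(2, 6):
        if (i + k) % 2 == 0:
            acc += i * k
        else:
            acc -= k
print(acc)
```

i=3,k=2: odd sum, acc = 0-2 = -2
i=3,k=3: even sum, acc = (-2)+9 = 7
i=3,k=4: odd sum, acc = 7-4 = 3
i=3,k=5: even sum, acc = 3+15 = 18
i=4,k=2: even sum, acc = 18+8 = 26
i=4,k=3: odd sum, acc = 26-3 = 23
i=4,k=4: even sum, acc = 23+16 = 39
i=4,k=5: odd sum, acc = 39-5 = 34
i=5,k=2: odd sum, acc = 34-2 = 32
i=5,k=3: even sum, acc = 32+15 = 47
i=5,k=4: odd sum, acc = 47-4 = 43
i=5,k=5: even sum, acc = 43+25 = 68
i=6,k=2: even sum, acc = 68+12 = 80
i=6,k=3: odd sum, acc = 80-3 = 77
i=6,k=4: even sum, acc = 77+24 = 101
i=6,k=5: odd sum, acc = 101-5 = 96
i=7,k=2: odd sum, acc = 96-2 = 94
i=7,k=3: even sum, acc = 94+21 = 115
i=7,k=4: odd sum, acc = 115-4 = 111
i=7,k=5: even sum, acc = 111+35 = 146

146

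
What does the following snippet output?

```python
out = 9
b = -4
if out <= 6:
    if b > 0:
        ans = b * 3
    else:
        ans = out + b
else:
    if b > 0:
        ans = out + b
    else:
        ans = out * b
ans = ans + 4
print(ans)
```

-32

out=9, b=-4
out <= 6 is False; b > 0 is False
→ ans = out * b = -36
ans = (-36)+4 = -32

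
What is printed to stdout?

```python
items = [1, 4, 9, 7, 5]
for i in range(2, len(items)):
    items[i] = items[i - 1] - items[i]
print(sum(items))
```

-29

i=2: items[2] = 4-9 = -5 → [1, 4, -5, 7, 5]
i=3: items[3] = (-5)-7 = -12 → [1, 4, -5, -12, 5]
i=4: items[4] = (-12)-5 = -17 → [1, 4, -5, -12, -17]
sum = -29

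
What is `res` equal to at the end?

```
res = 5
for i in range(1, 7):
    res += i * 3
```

68

i=1: res = 5+1*3 = 8
i=2: res = 8+2*3 = 14
i=3: res = 14+3*3 = 23
i=4: res = 23+4*3 = 35
i=5: res = 35+5*3 = 50
i=6: res = 50+6*3 = 68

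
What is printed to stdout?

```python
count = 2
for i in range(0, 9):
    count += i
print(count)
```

38

i=0: count = 2+0 = 2
i=1: count = 2+1 = 3
i=2: count = 3+2 = 5
i=3: count = 5+3 = 8
i=4: count = 8+4 = 12
i=5: count = 12+5 = 17
i=6: count = 17+6 = 23
i=7: count = 23+7 = 30
i=8: count = 30+8 = 38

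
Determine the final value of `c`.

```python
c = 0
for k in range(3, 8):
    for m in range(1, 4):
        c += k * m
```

150

k=3,m=1: c = 0+3 = 3
k=3,m=2: c = 3+6 = 9
k=3,m=3: c = 9+9 = 18
k=4,m=1: c = 18+4 = 22
k=4,m=2: c = 22+8 = 30
k=4,m=3: c = 30+12 = 42
k=5,m=1: c = 42+5 = 47
k=5,m=2: c = 47+10 = 57
k=5,m=3: c = 57+15 = 72
k=6,m=1: c = 72+6 = 78
k=6,m=2: c = 78+12 = 90
k=6,m=3: c = 90+18 = 108
k=7,m=1: c = 108+7 = 115
k=7,m=2: c = 115+14 = 129
k=7,m=3: c = 129+21 = 150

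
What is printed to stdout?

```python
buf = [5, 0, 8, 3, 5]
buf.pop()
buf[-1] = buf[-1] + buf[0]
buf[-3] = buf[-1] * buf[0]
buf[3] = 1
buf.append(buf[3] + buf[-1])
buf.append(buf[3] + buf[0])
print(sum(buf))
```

62

pop() removes 5 → [5, 0, 8, 3]
buf[-1] = buf[-1]+buf[0] = 3+5 = 8 → [5, 0, 8, 8]
buf[-3] = buf[-1]*buf[0] = 8*5 = 40 → [5, 40, 8, 8]
buf[3] = 1 → [5, 40, 8, 1]
append buf[3]+buf[-1] = 1+1 = 2 → [5, 40, 8, 1, 2]
append buf[3]+buf[0] = 1+5 = 6 → [5, 40, 8, 1, 2, 6]
sum = 62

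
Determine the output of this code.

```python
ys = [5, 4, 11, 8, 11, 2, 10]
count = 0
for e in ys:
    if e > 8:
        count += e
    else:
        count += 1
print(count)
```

e=5: not >8, count = 0+1 = 1
e=4: not >8, count = 1+1 = 2
e=11: >8, count = 2+11 = 13
e=8: not >8, count = 13+1 = 14
e=11: >8, count = 14+11 = 25
e=2: not >8, count = 25+1 = 26
e=10: >8, count = 26+10 = 36

36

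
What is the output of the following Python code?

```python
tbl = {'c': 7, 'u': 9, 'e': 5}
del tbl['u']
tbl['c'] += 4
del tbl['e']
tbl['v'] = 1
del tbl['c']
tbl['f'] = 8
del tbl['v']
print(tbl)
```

{'f': 8}

del 'u' → {'c': 7, 'e': 5}
tbl['c'] = 7+4 = 11 → {'c': 11, 'e': 5}
del 'e' → {'c': 11}
tbl['v'] = 1 → {'c': 11, 'v': 1}
del 'c' → {'v': 1}
tbl['f'] = 8 → {'v': 1, 'f': 8}
del 'v' → {'f': 8}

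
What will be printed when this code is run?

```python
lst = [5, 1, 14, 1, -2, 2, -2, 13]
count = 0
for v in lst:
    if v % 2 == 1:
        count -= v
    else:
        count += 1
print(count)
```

v=5: odd, count = 0-5 = -5
v=1: odd, count = (-5)-1 = -6
v=14: not odd, count = (-6)+1 = -5
v=1: odd, count = (-5)-1 = -6
v=-2: not odd, count = (-6)+1 = -5
v=2: not odd, count = (-5)+1 = -4
v=-2: not odd, count = (-4)+1 = -3
v=13: odd, count = (-3)-13 = -16

-16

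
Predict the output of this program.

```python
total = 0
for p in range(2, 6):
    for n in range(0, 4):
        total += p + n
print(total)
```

p=2,n=0: total = 0+2 = 2
p=2,n=1: total = 2+3 = 5
p=2,n=2: total = 5+4 = 9
p=2,n=3: total = 9+5 = 14
p=3,n=0: total = 14+3 = 17
p=3,n=1: total = 17+4 = 21
p=3,n=2: total = 21+5 = 26
p=3,n=3: total = 26+6 = 32
p=4,n=0: total = 32+4 = 36
p=4,n=1: total = 36+5 = 41
p=4,n=2: total = 41+6 = 47
p=4,n=3: total = 47+7 = 54
p=5,n=0: total = 54+5 = 59
p=5,n=1: total = 59+6 = 65
p=5,n=2: total = 65+7 = 72
p=5,n=3: total = 72+8 = 80

80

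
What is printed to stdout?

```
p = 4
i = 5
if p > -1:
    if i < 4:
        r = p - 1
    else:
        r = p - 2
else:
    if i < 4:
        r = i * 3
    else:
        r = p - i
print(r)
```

p=4, i=5
p > -1 is True; i < 4 is False
→ r = p - 2 = 2

2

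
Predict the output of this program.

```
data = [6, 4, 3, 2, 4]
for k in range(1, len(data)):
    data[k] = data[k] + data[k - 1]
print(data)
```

[6, 10, 13, 15, 19]

k=1: data[1] = 4+6 = 10 → [6, 10, 3, 2, 4]
k=2: data[2] = 3+10 = 13 → [6, 10, 13, 2, 4]
k=3: data[3] = 2+13 = 15 → [6, 10, 13, 15, 4]
k=4: data[4] = 4+15 = 19 → [6, 10, 13, 15, 19]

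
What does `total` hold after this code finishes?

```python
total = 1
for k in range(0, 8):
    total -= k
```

-27

k=0: total = 1-0 = 1
k=1: total = 1-1 = 0
k=2: total = 0-2 = -2
k=3: total = (-2)-3 = -5
k=4: total = (-5)-4 = -9
k=5: total = (-9)-5 = -14
k=6: total = (-14)-6 = -20
k=7: total = (-20)-7 = -27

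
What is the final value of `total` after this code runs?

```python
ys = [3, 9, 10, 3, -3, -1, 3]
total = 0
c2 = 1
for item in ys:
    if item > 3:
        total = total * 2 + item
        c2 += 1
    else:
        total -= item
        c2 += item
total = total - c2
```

6

item=3: not >3, total = 0-3 = -3; c2=4
item=9: >3, total = (-3)*2+9 = 3; c2=5
item=10: >3, total = 3*2+10 = 16; c2=6
item=3: not >3, total = 16-3 = 13; c2=9
item=-3: not >3, total = 13-(-3) = 16; c2=6
item=-1: not >3, total = 16-(-1) = 17; c2=5
item=3: not >3, total = 17-3 = 14; c2=8
total-c2 = 14-8 = 6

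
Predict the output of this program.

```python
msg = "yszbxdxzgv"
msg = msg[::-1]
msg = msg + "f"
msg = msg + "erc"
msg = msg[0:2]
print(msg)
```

reverse → 'vgzxdxbzsy'
+ 'f' → 'vgzxdxbzsyf'
+ 'erc' → 'vgzxdxbzsyferc'
slice [0:2] → 'vg'

vg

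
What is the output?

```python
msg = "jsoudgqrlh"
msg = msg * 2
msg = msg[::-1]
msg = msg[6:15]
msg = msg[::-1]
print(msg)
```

gqrlhjsou

repeat ×2 → 'jsoudgqrlhjsoudgqrlh'
reverse → 'hlrqgduosjhlrqgduosj'
slice [6:15] → 'uosjhlrqg'
reverse → 'gqrlhjsou'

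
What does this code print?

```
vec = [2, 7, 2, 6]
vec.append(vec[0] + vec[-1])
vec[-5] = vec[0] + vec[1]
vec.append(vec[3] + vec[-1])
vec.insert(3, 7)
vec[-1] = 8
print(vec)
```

append vec[0]+vec[-1] = 2+6 = 8 → [2, 7, 2, 6, 8]
vec[-5] = vec[0]+vec[1] = 2+7 = 9 → [9, 7, 2, 6, 8]
append vec[3]+vec[-1] = 6+8 = 14 → [9, 7, 2, 6, 8, 14]
insert 7 at 3 → [9, 7, 2, 7, 6, 8, 14]
vec[-1] = 8 → [9, 7, 2, 7, 6, 8, 8]

[9, 7, 2, 7, 6, 8, 8]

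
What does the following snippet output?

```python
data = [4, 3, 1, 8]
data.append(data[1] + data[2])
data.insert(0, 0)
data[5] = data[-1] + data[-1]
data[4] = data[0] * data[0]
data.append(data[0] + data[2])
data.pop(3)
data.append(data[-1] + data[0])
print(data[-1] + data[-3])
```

11

append data[1]+data[2] = 3+1 = 4 → [4, 3, 1, 8, 4]
insert 0 at 0 → [0, 4, 3, 1, 8, 4]
data[5] = data[-1]+data[-1] = 4+4 = 8 → [0, 4, 3, 1, 8, 8]
data[4] = data[0]*data[0] = 0*0 = 0 → [0, 4, 3, 1, 0, 8]
append data[0]+data[2] = 0+3 = 3 → [0, 4, 3, 1, 0, 8, 3]
pop(3) removes 1 → [0, 4, 3, 0, 8, 3]
append data[-1]+data[0] = 3+0 = 3 → [0, 4, 3, 0, 8, 3, 3]
data[-1]+data[-3] = 3+8 = 11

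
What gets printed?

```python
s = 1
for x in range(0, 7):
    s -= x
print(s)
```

-20

x=0: s = 1-0 = 1
x=1: s = 1-1 = 0
x=2: s = 0-2 = -2
x=3: s = (-2)-3 = -5
x=4: s = (-5)-4 = -9
x=5: s = (-9)-5 = -14
x=6: s = (-14)-6 = -20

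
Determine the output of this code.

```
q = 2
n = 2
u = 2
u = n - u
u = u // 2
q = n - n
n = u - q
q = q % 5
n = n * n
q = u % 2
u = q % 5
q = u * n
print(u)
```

u = 2-2 = 0
u = 0//2 = 0
q = 2-2 = 0
n = 0-0 = 0
q = 0%5 = 0
n = 0*0 = 0
q = 0%2 = 0
u = 0%5 = 0
q = 0*0 = 0

0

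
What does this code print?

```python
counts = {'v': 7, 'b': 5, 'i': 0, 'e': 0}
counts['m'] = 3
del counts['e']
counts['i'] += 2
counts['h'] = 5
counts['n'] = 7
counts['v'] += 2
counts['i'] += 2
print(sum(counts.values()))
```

33

counts['m'] = 3 → {'v': 7, 'b': 5, 'i': 0, 'e': 0, 'm': 3}
del 'e' → {'v': 7, 'b': 5, 'i': 0, 'm': 3}
counts['i'] = 0+2 = 2 → {'v': 7, 'b': 5, 'i': 2, 'm': 3}
counts['h'] = 5 → {'v': 7, 'b': 5, 'i': 2, 'm': 3, 'h': 5}
counts['n'] = 7 → {'v': 7, 'b': 5, 'i': 2, 'm': 3, 'h': 5, 'n': 7}
counts['v'] = 7+2 = 9 → {'v': 9, 'b': 5, 'i': 2, 'm': 3, 'h': 5, 'n': 7}
counts['i'] = 2+2 = 4 → {'v': 9, 'b': 5, 'i': 4, 'm': 3, 'h': 5, 'n': 7}
sum of values = 33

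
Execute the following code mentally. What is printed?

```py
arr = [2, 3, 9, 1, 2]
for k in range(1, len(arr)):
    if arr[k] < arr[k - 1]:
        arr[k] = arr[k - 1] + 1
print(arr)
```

[2, 3, 9, 10, 11]

k=1: 3>=2, unchanged → [2, 3, 9, 1, 2]
k=2: 9>=3, unchanged → [2, 3, 9, 1, 2]
k=3: 1<9, arr[3] = 9+1 = 10 → [2, 3, 9, 10, 2]
k=4: 2<10, arr[4] = 10+1 = 11 → [2, 3, 9, 10, 11]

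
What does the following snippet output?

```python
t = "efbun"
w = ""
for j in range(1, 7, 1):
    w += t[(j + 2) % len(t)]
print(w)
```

j=1: add t[3]='u' → 'u'
j=2: add t[4]='n' → 'un'
j=3: add t[0]='e' → 'une'
j=4: add t[1]='f' → 'unef'
j=5: add t[2]='b' → 'unefb'
j=6: add t[3]='u' → 'unefbu'

unefbu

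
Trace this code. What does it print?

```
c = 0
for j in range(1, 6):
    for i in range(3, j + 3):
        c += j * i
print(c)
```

j=1,i=3: c = 0+3 = 3
j=2,i=3: c = 3+6 = 9
j=2,i=4: c = 9+8 = 17
j=3,i=3: c = 17+9 = 26
j=3,i=4: c = 26+12 = 38
j=3,i=5: c = 38+15 = 53
j=4,i=3: c = 53+12 = 65
j=4,i=4: c = 65+16 = 81
j=4,i=5: c = 81+20 = 101
j=4,i=6: c = 101+24 = 125
j=5,i=3: c = 125+15 = 140
j=5,i=4: c = 140+20 = 160
j=5,i=5: c = 160+25 = 185
j=5,i=6: c = 185+30 = 215
j=5,i=7: c = 215+35 = 250

250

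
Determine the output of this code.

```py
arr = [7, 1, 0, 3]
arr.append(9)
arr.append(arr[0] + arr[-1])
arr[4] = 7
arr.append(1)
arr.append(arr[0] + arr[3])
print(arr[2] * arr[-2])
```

append 9 → [7, 1, 0, 3, 9]
append arr[0]+arr[-1] = 7+9 = 16 → [7, 1, 0, 3, 9, 16]
arr[4] = 7 → [7, 1, 0, 3, 7, 16]
append 1 → [7, 1, 0, 3, 7, 16, 1]
append arr[0]+arr[3] = 7+3 = 10 → [7, 1, 0, 3, 7, 16, 1, 10]
arr[2]*arr[-2] = 0*1 = 0

0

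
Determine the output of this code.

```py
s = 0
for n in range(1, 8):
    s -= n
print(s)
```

-28

n=1: s = 0-1 = -1
n=2: s = (-1)-2 = -3
n=3: s = (-3)-3 = -6
n=4: s = (-6)-4 = -10
n=5: s = (-10)-5 = -15
n=6: s = (-15)-6 = -21
n=7: s = (-21)-7 = -28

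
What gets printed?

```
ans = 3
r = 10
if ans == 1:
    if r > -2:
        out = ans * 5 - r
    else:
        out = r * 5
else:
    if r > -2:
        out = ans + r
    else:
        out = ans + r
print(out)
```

ans=3, r=10
ans == 1 is False; r > -2 is True
→ out = ans + r = 13

13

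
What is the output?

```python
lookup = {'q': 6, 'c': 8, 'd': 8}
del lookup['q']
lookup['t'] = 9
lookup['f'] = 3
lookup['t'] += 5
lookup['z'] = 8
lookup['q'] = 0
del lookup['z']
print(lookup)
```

{'c': 8, 'd': 8, 't': 14, 'f': 3, 'q': 0}

del 'q' → {'c': 8, 'd': 8}
lookup['t'] = 9 → {'c': 8, 'd': 8, 't': 9}
lookup['f'] = 3 → {'c': 8, 'd': 8, 't': 9, 'f': 3}
lookup['t'] = 9+5 = 14 → {'c': 8, 'd': 8, 't': 14, 'f': 3}
lookup['z'] = 8 → {'c': 8, 'd': 8, 't': 14, 'f': 3, 'z': 8}
lookup['q'] = 0 → {'c': 8, 'd': 8, 't': 14, 'f': 3, 'z': 8, 'q': 0}
del 'z' → {'c': 8, 'd': 8, 't': 14, 'f': 3, 'q': 0}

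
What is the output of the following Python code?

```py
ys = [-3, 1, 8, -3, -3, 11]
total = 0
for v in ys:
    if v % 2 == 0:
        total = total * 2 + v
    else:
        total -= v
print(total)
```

v=-3: not even, total = 0-(-3) = 3
v=1: not even, total = 3-1 = 2
v=8: even, total = 2*2+8 = 12
v=-3: not even, total = 12-(-3) = 15
v=-3: not even, total = 15-(-3) = 18
v=11: not even, total = 18-11 = 7

7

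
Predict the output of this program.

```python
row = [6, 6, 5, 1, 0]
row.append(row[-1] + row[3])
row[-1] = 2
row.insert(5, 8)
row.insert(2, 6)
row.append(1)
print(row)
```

append row[-1]+row[3] = 0+1 = 1 → [6, 6, 5, 1, 0, 1]
row[-1] = 2 → [6, 6, 5, 1, 0, 2]
insert 8 at 5 → [6, 6, 5, 1, 0, 8, 2]
insert 6 at 2 → [6, 6, 6, 5, 1, 0, 8, 2]
append 1 → [6, 6, 6, 5, 1, 0, 8, 2, 1]

[6, 6, 6, 5, 1, 0, 8, 2, 1]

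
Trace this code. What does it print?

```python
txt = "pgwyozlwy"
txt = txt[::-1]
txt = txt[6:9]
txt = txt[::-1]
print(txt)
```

pgw

reverse → 'ywlzoywgp'
slice [6:9] → 'wgp'
reverse → 'pgw'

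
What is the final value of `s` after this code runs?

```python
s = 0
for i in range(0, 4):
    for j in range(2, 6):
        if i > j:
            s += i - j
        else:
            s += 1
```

16

i=0,j=2: not 0>2, s = 0+1 = 1
i=0,j=3: not 0>3, s = 1+1 = 2
i=0,j=4: not 0>4, s = 2+1 = 3
i=0,j=5: not 0>5, s = 3+1 = 4
i=1,j=2: not 1>2, s = 4+1 = 5
i=1,j=3: not 1>3, s = 5+1 = 6
i=1,j=4: not 1>4, s = 6+1 = 7
i=1,j=5: not 1>5, s = 7+1 = 8
i=2,j=2: not 2>2, s = 8+1 = 9
i=2,j=3: not 2>3, s = 9+1 = 10
i=2,j=4: not 2>4, s = 10+1 = 11
i=2,j=5: not 2>5, s = 11+1 = 12
i=3,j=2: 3>2, s = 12+1 = 13
i=3,j=3: not 3>3, s = 13+1 = 14
i=3,j=4: not 3>4, s = 14+1 = 15
i=3,j=5: not 3>5, s = 15+1 = 16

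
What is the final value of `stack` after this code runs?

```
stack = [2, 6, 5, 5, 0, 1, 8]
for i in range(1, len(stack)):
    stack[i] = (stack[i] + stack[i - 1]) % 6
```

i=1: stack[1] = (6+2)%6 = 2 → [2, 2, 5, 5, 0, 1, 8]
i=2: stack[2] = (5+2)%6 = 1 → [2, 2, 1, 5, 0, 1, 8]
i=3: stack[3] = (5+1)%6 = 0 → [2, 2, 1, 0, 0, 1, 8]
i=4: stack[4] = (0+0)%6 = 0 → [2, 2, 1, 0, 0, 1, 8]
i=5: stack[5] = (1+0)%6 = 1 → [2, 2, 1, 0, 0, 1, 8]
i=6: stack[6] = (8+1)%6 = 3 → [2, 2, 1, 0, 0, 1, 3]

[2, 2, 1, 0, 0, 1, 3]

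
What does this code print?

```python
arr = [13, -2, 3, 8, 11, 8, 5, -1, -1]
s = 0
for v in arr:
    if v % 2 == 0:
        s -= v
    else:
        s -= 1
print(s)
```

-20

v=13: not even, s = 0-1 = -1
v=-2: even, s = (-1)-(-2) = 1
v=3: not even, s = 1-1 = 0
v=8: even, s = 0-8 = -8
v=11: not even, s = (-8)-1 = -9
v=8: even, s = (-9)-8 = -17
v=5: not even, s = (-17)-1 = -18
v=-1: not even, s = (-18)-1 = -19
v=-1: not even, s = (-19)-1 = -20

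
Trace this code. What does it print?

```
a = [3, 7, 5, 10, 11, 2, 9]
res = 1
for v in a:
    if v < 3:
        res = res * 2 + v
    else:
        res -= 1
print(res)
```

-7

v=3: not <3, res = 1-1 = 0
v=7: not <3, res = 0-1 = -1
v=5: not <3, res = (-1)-1 = -2
v=10: not <3, res = (-2)-1 = -3
v=11: not <3, res = (-3)-1 = -4
v=2: <3, res = (-4)*2+2 = -6
v=9: not <3, res = (-6)-1 = -7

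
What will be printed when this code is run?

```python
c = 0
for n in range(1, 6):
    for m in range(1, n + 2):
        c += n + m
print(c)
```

125

n=1,m=1: c = 0+2 = 2
n=1,m=2: c = 2+3 = 5
n=2,m=1: c = 5+3 = 8
n=2,m=2: c = 8+4 = 12
n=2,m=3: c = 12+5 = 17
n=3,m=1: c = 17+4 = 21
n=3,m=2: c = 21+5 = 26
n=3,m=3: c = 26+6 = 32
n=3,m=4: c = 32+7 = 39
n=4,m=1: c = 39+5 = 44
n=4,m=2: c = 44+6 = 50
n=4,m=3: c = 50+7 = 57
n=4,m=4: c = 57+8 = 65
n=4,m=5: c = 65+9 = 74
n=5,m=1: c = 74+6 = 80
n=5,m=2: c = 80+7 = 87
n=5,m=3: c = 87+8 = 95
n=5,m=4: c = 95+9 = 104
n=5,m=5: c = 104+10 = 114
n=5,m=6: c = 114+11 = 125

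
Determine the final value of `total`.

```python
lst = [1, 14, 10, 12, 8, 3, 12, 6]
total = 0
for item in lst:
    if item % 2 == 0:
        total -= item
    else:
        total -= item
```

item=1: not even, total = 0-1 = -1
item=14: even, total = (-1)-14 = -15
item=10: even, total = (-15)-10 = -25
item=12: even, total = (-25)-12 = -37
item=8: even, total = (-37)-8 = -45
item=3: not even, total = (-45)-3 = -48
item=12: even, total = (-48)-12 = -60
item=6: even, total = (-60)-6 = -66

-66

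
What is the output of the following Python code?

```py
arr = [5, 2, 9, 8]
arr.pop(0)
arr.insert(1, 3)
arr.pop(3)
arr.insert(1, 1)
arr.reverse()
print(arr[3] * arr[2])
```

pop(0) removes 5 → [2, 9, 8]
insert 3 at 1 → [2, 3, 9, 8]
pop(3) removes 8 → [2, 3, 9]
insert 1 at 1 → [2, 1, 3, 9]
reverse → [9, 3, 1, 2]
arr[3]*arr[2] = 2*1 = 2

2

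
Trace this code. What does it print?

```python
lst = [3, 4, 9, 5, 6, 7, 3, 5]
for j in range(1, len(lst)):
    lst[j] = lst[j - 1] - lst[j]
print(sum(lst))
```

j=1: lst[1] = 3-4 = -1 → [3, -1, 9, 5, 6, 7, 3, 5]
j=2: lst[2] = (-1)-9 = -10 → [3, -1, -10, 5, 6, 7, 3, 5]
j=3: lst[3] = (-10)-5 = -15 → [3, -1, -10, -15, 6, 7, 3, 5]
j=4: lst[4] = (-15)-6 = -21 → [3, -1, -10, -15, -21, 7, 3, 5]
j=5: lst[5] = (-21)-7 = -28 → [3, -1, -10, -15, -21, -28, 3, 5]
j=6: lst[6] = (-28)-3 = -31 → [3, -1, -10, -15, -21, -28, -31, 5]
j=7: lst[7] = (-31)-5 = -36 → [3, -1, -10, -15, -21, -28, -31, -36]
sum = -139

-139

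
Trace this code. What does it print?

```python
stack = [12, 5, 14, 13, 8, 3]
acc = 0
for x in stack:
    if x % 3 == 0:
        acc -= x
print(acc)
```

-15

x=12: %3==0, acc = 0-12 = -12
x=5: not %3==0
x=14: not %3==0
x=13: not %3==0
x=8: not %3==0
x=3: %3==0, acc = (-12)-3 = -15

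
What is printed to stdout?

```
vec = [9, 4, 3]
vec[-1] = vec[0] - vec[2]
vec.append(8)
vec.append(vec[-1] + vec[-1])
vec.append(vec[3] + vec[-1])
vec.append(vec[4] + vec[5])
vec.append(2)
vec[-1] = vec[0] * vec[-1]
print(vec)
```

vec[-1] = vec[0]-vec[2] = 9-3 = 6 → [9, 4, 6]
append 8 → [9, 4, 6, 8]
append vec[-1]+vec[-1] = 8+8 = 16 → [9, 4, 6, 8, 16]
append vec[3]+vec[-1] = 8+16 = 24 → [9, 4, 6, 8, 16, 24]
append vec[4]+vec[5] = 16+24 = 40 → [9, 4, 6, 8, 16, 24, 40]
append 2 → [9, 4, 6, 8, 16, 24, 40, 2]
vec[-1] = vec[0]*vec[-1] = 9*2 = 18 → [9, 4, 6, 8, 16, 24, 40, 18]

[9, 4, 6, 8, 16, 24, 40, 18]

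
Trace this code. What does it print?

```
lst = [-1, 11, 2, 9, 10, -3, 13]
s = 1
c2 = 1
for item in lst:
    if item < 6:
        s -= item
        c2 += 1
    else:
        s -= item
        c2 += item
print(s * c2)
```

-1880

item=-1: <6, s = 1-(-1) = 2; c2=2
item=11: not <6, s = 2-11 = -9; c2=13
item=2: <6, s = (-9)-2 = -11; c2=14
item=9: not <6, s = (-11)-9 = -20; c2=23
item=10: not <6, s = (-20)-10 = -30; c2=33
item=-3: <6, s = (-30)-(-3) = -27; c2=34
item=13: not <6, s = (-27)-13 = -40; c2=47
s*c2 = (-40)*47 = -1880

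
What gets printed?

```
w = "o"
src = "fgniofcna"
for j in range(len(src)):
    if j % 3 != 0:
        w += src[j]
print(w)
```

j=0: skip
j=1: add 'g' → 'og'
j=2: add 'n' → 'ogn'
j=3: skip
j=4: add 'o' → 'ogno'
j=5: add 'f' → 'ognof'
j=6: skip
j=7: add 'n' → 'ognofn'
j=8: add 'a' → 'ognofna'

ognofna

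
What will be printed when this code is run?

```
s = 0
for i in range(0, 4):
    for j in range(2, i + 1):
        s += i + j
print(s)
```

i=2,j=2: s = 0+4 = 4
i=3,j=2: s = 4+5 = 9
i=3,j=3: s = 9+6 = 15

15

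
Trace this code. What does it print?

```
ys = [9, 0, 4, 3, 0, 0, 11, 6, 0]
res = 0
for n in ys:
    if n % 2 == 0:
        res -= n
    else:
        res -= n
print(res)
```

-33

n=9: not even, res = 0-9 = -9
n=0: even, res = (-9)-0 = -9
n=4: even, res = (-9)-4 = -13
n=3: not even, res = (-13)-3 = -16
n=0: even, res = (-16)-0 = -16
n=0: even, res = (-16)-0 = -16
n=11: not even, res = (-16)-11 = -27
n=6: even, res = (-27)-6 = -33
n=0: even, res = (-33)-0 = -33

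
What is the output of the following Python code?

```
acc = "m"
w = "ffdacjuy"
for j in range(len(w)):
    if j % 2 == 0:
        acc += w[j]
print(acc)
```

mfdcu

j=0: add 'f' → 'mf'
j=1: skip
j=2: add 'd' → 'mfd'
j=3: skip
j=4: add 'c' → 'mfdc'
j=5: skip
j=6: add 'u' → 'mfdcu'
j=7: skip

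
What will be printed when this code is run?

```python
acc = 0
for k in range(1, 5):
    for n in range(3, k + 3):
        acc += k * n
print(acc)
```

k=1,n=3: acc = 0+3 = 3
k=2,n=3: acc = 3+6 = 9
k=2,n=4: acc = 9+8 = 17
k=3,n=3: acc = 17+9 = 26
k=3,n=4: acc = 26+12 = 38
k=3,n=5: acc = 38+15 = 53
k=4,n=3: acc = 53+12 = 65
k=4,n=4: acc = 65+16 = 81
k=4,n=5: acc = 81+20 = 101
k=4,n=6: acc = 101+24 = 125

125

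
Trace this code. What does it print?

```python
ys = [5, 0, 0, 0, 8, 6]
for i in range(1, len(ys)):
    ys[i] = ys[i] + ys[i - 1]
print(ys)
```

[5, 5, 5, 5, 13, 19]

i=1: ys[1] = 0+5 = 5 → [5, 5, 0, 0, 8, 6]
i=2: ys[2] = 0+5 = 5 → [5, 5, 5, 0, 8, 6]
i=3: ys[3] = 0+5 = 5 → [5, 5, 5, 5, 8, 6]
i=4: ys[4] = 8+5 = 13 → [5, 5, 5, 5, 13, 6]
i=5: ys[5] = 6+13 = 19 → [5, 5, 5, 5, 13, 19]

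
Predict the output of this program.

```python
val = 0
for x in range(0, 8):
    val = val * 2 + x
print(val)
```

x=0: val = 0*2+0 = 0
x=1: val = 0*2+1 = 1
x=2: val = 1*2+2 = 4
x=3: val = 4*2+3 = 11
x=4: val = 11*2+4 = 26
x=5: val = 26*2+5 = 57
x=6: val = 57*2+6 = 120
x=7: val = 120*2+7 = 247

247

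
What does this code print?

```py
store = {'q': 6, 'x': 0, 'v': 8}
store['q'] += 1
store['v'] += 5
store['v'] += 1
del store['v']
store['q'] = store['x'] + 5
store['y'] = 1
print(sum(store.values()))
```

6

store['q'] = 6+1 = 7 → {'q': 7, 'x': 0, 'v': 8}
store['v'] = 8+5 = 13 → {'q': 7, 'x': 0, 'v': 13}
store['v'] = 13+1 = 14 → {'q': 7, 'x': 0, 'v': 14}
del 'v' → {'q': 7, 'x': 0}
store['q'] = store['x']+5 = 5 → {'q': 5, 'x': 0}
store['y'] = 1 → {'q': 5, 'x': 0, 'y': 1}
sum of values = 6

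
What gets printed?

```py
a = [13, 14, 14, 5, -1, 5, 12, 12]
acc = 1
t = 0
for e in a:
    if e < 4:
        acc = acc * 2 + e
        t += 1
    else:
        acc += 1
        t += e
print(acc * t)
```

912

e=13: not <4, acc = 1+1 = 2; t=13
e=14: not <4, acc = 2+1 = 3; t=27
e=14: not <4, acc = 3+1 = 4; t=41
e=5: not <4, acc = 4+1 = 5; t=46
e=-1: <4, acc = 5*2+(-1) = 9; t=47
e=5: not <4, acc = 9+1 = 10; t=52
e=12: not <4, acc = 10+1 = 11; t=64
e=12: not <4, acc = 11+1 = 12; t=76
acc*t = 12*76 = 912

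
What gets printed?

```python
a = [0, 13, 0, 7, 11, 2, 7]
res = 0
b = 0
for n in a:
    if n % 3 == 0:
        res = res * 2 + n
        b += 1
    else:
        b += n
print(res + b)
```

42

n=0: %3==0, res = 0*2+0 = 0; b=1
n=13: not %3==0; b=14
n=0: %3==0, res = 0*2+0 = 0; b=15
n=7: not %3==0; b=22
n=11: not %3==0; b=33
n=2: not %3==0; b=35
n=7: not %3==0; b=42
res+b = 0+42 = 42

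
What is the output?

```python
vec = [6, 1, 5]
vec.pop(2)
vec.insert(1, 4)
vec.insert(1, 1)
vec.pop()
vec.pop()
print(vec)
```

pop(2) removes 5 → [6, 1]
insert 4 at 1 → [6, 4, 1]
insert 1 at 1 → [6, 1, 4, 1]
pop() removes 1 → [6, 1, 4]
pop() removes 4 → [6, 1]

[6, 1]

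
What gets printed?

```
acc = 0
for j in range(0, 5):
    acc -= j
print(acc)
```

-10

j=0: acc = 0-0 = 0
j=1: acc = 0-1 = -1
j=2: acc = (-1)-2 = -3
j=3: acc = (-3)-3 = -6
j=4: acc = (-6)-4 = -10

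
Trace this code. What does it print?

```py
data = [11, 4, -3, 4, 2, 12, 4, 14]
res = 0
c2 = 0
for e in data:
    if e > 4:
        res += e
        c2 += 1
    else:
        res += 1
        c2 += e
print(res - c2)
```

28

e=11: >4, res = 0+11 = 11; c2=1
e=4: not >4, res = 11+1 = 12; c2=5
e=-3: not >4, res = 12+1 = 13; c2=2
e=4: not >4, res = 13+1 = 14; c2=6
e=2: not >4, res = 14+1 = 15; c2=8
e=12: >4, res = 15+12 = 27; c2=9
e=4: not >4, res = 27+1 = 28; c2=13
e=14: >4, res = 28+14 = 42; c2=14
res-c2 = 42-14 = 28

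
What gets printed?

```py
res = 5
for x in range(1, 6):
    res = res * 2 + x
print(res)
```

217

x=1: res = 5*2+1 = 11
x=2: res = 11*2+2 = 24
x=3: res = 24*2+3 = 51
x=4: res = 51*2+4 = 106
x=5: res = 106*2+5 = 217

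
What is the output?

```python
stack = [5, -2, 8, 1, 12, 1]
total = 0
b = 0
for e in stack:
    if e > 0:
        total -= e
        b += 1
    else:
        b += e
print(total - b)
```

-30

e=5: >0, total = 0-5 = -5; b=1
e=-2: not >0; b=-1
e=8: >0, total = (-5)-8 = -13; b=0
e=1: >0, total = (-13)-1 = -14; b=1
e=12: >0, total = (-14)-12 = -26; b=2
e=1: >0, total = (-26)-1 = -27; b=3
total-b = (-27)-3 = -30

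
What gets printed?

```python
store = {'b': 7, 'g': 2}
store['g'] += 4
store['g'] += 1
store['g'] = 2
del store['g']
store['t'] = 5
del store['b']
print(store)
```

{'t': 5}

store['g'] = 2+4 = 6 → {'b': 7, 'g': 6}
store['g'] = 6+1 = 7 → {'b': 7, 'g': 7}
store['g'] = 2 → {'b': 7, 'g': 2}
del 'g' → {'b': 7}
store['t'] = 5 → {'b': 7, 't': 5}
del 'b' → {'t': 5}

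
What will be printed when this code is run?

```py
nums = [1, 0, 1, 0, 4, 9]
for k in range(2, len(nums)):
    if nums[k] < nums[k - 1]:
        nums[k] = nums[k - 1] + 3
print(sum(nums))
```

k=2: 1>=0, unchanged → [1, 0, 1, 0, 4, 9]
k=3: 0<1, nums[3] = 1+3 = 4 → [1, 0, 1, 4, 4, 9]
k=4: 4>=4, unchanged → [1, 0, 1, 4, 4, 9]
k=5: 9>=4, unchanged → [1, 0, 1, 4, 4, 9]
sum = 19

19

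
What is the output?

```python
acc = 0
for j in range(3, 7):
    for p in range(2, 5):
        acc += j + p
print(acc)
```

90

j=3,p=2: acc = 0+5 = 5
j=3,p=3: acc = 5+6 = 11
j=3,p=4: acc = 11+7 = 18
j=4,p=2: acc = 18+6 = 24
j=4,p=3: acc = 24+7 = 31
j=4,p=4: acc = 31+8 = 39
j=5,p=2: acc = 39+7 = 46
j=5,p=3: acc = 46+8 = 54
j=5,p=4: acc = 54+9 = 63
j=6,p=2: acc = 63+8 = 71
j=6,p=3: acc = 71+9 = 80
j=6,p=4: acc = 80+10 = 90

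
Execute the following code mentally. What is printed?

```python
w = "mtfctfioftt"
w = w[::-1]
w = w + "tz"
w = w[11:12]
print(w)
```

t

reverse → 'ttfoiftcftm'
+ 'tz' → 'ttfoiftcftmtz'
slice [11:12] → 't'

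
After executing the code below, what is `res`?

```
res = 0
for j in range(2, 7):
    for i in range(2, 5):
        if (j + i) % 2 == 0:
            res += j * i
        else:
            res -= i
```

j=2,i=2: even sum, res = 0+4 = 4
j=2,i=3: odd sum, res = 4-3 = 1
j=2,i=4: even sum, res = 1+8 = 9
j=3,i=2: odd sum, res = 9-2 = 7
j=3,i=3: even sum, res = 7+9 = 16
j=3,i=4: odd sum, res = 16-4 = 12
j=4,i=2: even sum, res = 12+8 = 20
j=4,i=3: odd sum, res = 20-3 = 17
j=4,i=4: even sum, res = 17+16 = 33
j=5,i=2: odd sum, res = 33-2 = 31
j=5,i=3: even sum, res = 31+15 = 46
j=5,i=4: odd sum, res = 46-4 = 42
j=6,i=2: even sum, res = 42+12 = 54
j=6,i=3: odd sum, res = 54-3 = 51
j=6,i=4: even sum, res = 51+24 = 75

75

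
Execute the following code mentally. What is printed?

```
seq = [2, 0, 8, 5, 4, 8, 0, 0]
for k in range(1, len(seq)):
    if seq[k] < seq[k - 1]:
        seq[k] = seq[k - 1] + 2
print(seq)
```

k=1: 0<2, seq[1] = 2+2 = 4 → [2, 4, 8, 5, 4, 8, 0, 0]
k=2: 8>=4, unchanged → [2, 4, 8, 5, 4, 8, 0, 0]
k=3: 5<8, seq[3] = 8+2 = 10 → [2, 4, 8, 10, 4, 8, 0, 0]
k=4: 4<10, seq[4] = 10+2 = 12 → [2, 4, 8, 10, 12, 8, 0, 0]
k=5: 8<12, seq[5] = 12+2 = 14 → [2, 4, 8, 10, 12, 14, 0, 0]
k=6: 0<14, seq[6] = 14+2 = 16 → [2, 4, 8, 10, 12, 14, 16, 0]
k=7: 0<16, seq[7] = 16+2 = 18 → [2, 4, 8, 10, 12, 14, 16, 18]

[2, 4, 8, 10, 12, 14, 16, 18]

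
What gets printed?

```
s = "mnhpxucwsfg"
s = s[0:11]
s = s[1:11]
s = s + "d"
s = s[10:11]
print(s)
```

slice [0:11] → 'mnhpxucwsfg'
slice [1:11] → 'nhpxucwsfg'
+ 'd' → 'nhpxucwsfgd'
slice [10:11] → 'd'

d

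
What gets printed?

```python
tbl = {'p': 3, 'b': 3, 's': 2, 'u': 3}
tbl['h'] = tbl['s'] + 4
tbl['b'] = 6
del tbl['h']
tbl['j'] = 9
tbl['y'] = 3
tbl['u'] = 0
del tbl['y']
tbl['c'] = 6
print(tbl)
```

tbl['h'] = tbl['s']+4 = 6 → {'p': 3, 'b': 3, 's': 2, 'u': 3, 'h': 6}
tbl['b'] = 6 → {'p': 3, 'b': 6, 's': 2, 'u': 3, 'h': 6}
del 'h' → {'p': 3, 'b': 6, 's': 2, 'u': 3}
tbl['j'] = 9 → {'p': 3, 'b': 6, 's': 2, 'u': 3, 'j': 9}
tbl['y'] = 3 → {'p': 3, 'b': 6, 's': 2, 'u': 3, 'j': 9, 'y': 3}
tbl['u'] = 0 → {'p': 3, 'b': 6, 's': 2, 'u': 0, 'j': 9, 'y': 3}
del 'y' → {'p': 3, 'b': 6, 's': 2, 'u': 0, 'j': 9}
tbl['c'] = 6 → {'p': 3, 'b': 6, 's': 2, 'u': 0, 'j': 9, 'c': 6}

{'p': 3, 'b': 6, 's': 2, 'u': 0, 'j': 9, 'c': 6}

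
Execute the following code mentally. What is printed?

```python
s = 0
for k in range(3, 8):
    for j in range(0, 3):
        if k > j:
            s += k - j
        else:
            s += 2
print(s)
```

k=3,j=0: 3>0, s = 0+3 = 3
k=3,j=1: 3>1, s = 3+2 = 5
k=3,j=2: 3>2, s = 5+1 = 6
k=4,j=0: 4>0, s = 6+4 = 10
k=4,j=1: 4>1, s = 10+3 = 13
k=4,j=2: 4>2, s = 13+2 = 15
k=5,j=0: 5>0, s = 15+5 = 20
k=5,j=1: 5>1, s = 20+4 = 24
k=5,j=2: 5>2, s = 24+3 = 27
k=6,j=0: 6>0, s = 27+6 = 33
k=6,j=1: 6>1, s = 33+5 = 38
k=6,j=2: 6>2, s = 38+4 = 42
k=7,j=0: 7>0, s = 42+7 = 49
k=7,j=1: 7>1, s = 49+6 = 55
k=7,j=2: 7>2, s = 55+5 = 60

60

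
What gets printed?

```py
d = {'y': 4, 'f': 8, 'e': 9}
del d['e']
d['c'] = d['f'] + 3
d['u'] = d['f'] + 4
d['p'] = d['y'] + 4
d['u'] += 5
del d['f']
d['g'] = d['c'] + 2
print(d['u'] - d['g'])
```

4

del 'e' → {'y': 4, 'f': 8}
d['c'] = d['f']+3 = 11 → {'y': 4, 'f': 8, 'c': 11}
d['u'] = d['f']+4 = 12 → {'y': 4, 'f': 8, 'c': 11, 'u': 12}
d['p'] = d['y']+4 = 8 → {'y': 4, 'f': 8, 'c': 11, 'u': 12, 'p': 8}
d['u'] = 12+5 = 17 → {'y': 4, 'f': 8, 'c': 11, 'u': 17, 'p': 8}
del 'f' → {'y': 4, 'c': 11, 'u': 17, 'p': 8}
d['g'] = d['c']+2 = 13 → {'y': 4, 'c': 11, 'u': 17, 'p': 8, 'g': 13}
d['u']-d['g'] = 17-13 = 4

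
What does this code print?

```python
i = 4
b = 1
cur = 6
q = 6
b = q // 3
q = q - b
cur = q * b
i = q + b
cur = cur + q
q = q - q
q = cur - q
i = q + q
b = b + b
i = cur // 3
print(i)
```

b = 6//3 = 2
q = 6-2 = 4
cur = 4*2 = 8
i = 4+2 = 6
cur = 8+4 = 12
q = 4-4 = 0
q = 12-0 = 12
i = 12+12 = 24
b = 2+2 = 4
i = 12//3 = 4

4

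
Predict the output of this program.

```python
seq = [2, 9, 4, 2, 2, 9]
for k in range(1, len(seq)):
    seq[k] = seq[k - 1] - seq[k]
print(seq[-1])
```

k=1: seq[1] = 2-9 = -7 → [2, -7, 4, 2, 2, 9]
k=2: seq[2] = (-7)-4 = -11 → [2, -7, -11, 2, 2, 9]
k=3: seq[3] = (-11)-2 = -13 → [2, -7, -11, -13, 2, 9]
k=4: seq[4] = (-13)-2 = -15 → [2, -7, -11, -13, -15, 9]
k=5: seq[5] = (-15)-9 = -24 → [2, -7, -11, -13, -15, -24]

-24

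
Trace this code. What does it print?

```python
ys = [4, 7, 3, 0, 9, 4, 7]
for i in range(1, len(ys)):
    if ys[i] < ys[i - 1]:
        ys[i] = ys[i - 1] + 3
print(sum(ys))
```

i=1: 7>=4, unchanged → [4, 7, 3, 0, 9, 4, 7]
i=2: 3<7, ys[2] = 7+3 = 10 → [4, 7, 10, 0, 9, 4, 7]
i=3: 0<10, ys[3] = 10+3 = 13 → [4, 7, 10, 13, 9, 4, 7]
i=4: 9<13, ys[4] = 13+3 = 16 → [4, 7, 10, 13, 16, 4, 7]
i=5: 4<16, ys[5] = 16+3 = 19 → [4, 7, 10, 13, 16, 19, 7]
i=6: 7<19, ys[6] = 19+3 = 22 → [4, 7, 10, 13, 16, 19, 22]
sum = 91

91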